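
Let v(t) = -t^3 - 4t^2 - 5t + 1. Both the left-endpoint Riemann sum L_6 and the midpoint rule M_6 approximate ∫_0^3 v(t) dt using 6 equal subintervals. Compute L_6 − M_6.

17.90625

L_6 = -57.3125.
M_6 = -75.21875.
L_6 − M_6 = 17.90625.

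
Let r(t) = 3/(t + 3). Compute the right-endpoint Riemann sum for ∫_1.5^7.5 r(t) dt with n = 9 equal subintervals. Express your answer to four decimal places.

Δt = (7.5 − 1.5)/9 = 2/3.
Right endpoints: 13/6, 17/6, 3.5, 25/6, 29/6, 5.5, 37/6, 41/6, 7.5.
r(13/6) = 18/31, r(17/6) = 18/35, r(3.5) = 6/13, r(25/6) = 18/43, r(29/6) = 18/47, r(5.5) = 6/17, r(37/6) = 18/55, r(41/6) = 18/59, r(7.5) = 2/7.
Sum = Δt · [r(13/6) + r(17/6) + r(3.5) + ...].
Sum ≈ 2.4194.

2.4194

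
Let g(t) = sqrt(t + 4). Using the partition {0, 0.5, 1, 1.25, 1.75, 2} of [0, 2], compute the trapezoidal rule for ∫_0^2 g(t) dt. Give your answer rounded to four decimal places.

Subinterval widths: 0.5, 0.5, 0.25, 0.5, 0.25.
g(0) ≈ 2.0000, g(0.5) ≈ 2.1213, g(1) ≈ 2.2361, g(1.25) ≈ 2.2913, g(1.75) ≈ 2.3979, g(2) ≈ 2.4495.
On each subinterval the trapezoid contributes (Δt_i/2)·[g(t_{i-1}) + g(t_i)].
Sum ≈ 4.4638.

4.4638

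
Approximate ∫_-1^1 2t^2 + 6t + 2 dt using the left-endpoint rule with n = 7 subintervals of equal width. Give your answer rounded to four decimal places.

3.6735

Δt = (1 − (-1))/7 = 2/7.
Left endpoints: -1, -5/7, -3/7, -1/7, 1/7, 3/7, 5/7.
f(-1) = -2, f(-5/7) = -62/49, f(-3/7) = -10/49, f(-1/7) = 58/49, f(1/7) = 142/49, f(3/7) = 242/49, f(5/7) = 358/49.
Sum = Δt · [f(-1) + f(-5/7) + f(-3/7) + ...].
Sum ≈ 3.6735.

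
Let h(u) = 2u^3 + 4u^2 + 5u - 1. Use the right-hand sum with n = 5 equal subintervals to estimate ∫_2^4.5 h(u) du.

409.375

Δu = (4.5 − 2)/5 = 0.5.
Right endpoints: 2.5, 3, 3.5, 4, 4.5.
h(2.5) = 67.75, h(3) = 104, h(3.5) = 151.25, h(4) = 211, h(4.5) = 284.75.
Sum = Δu · [h(2.5) + h(3) + h(3.5) + h(4) + h(4.5)].
Sum = 409.375.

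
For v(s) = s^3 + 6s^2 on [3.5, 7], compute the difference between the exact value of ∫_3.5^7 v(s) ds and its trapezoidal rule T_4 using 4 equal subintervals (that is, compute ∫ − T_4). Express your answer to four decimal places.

-9.7139

Exact integral: ∫_3.5^7 v(s) ds = 1162.984375.
T_4 ≈ 1172.698242.
Error ≈ 1162.984375 − 1172.698242 ≈ -9.7139.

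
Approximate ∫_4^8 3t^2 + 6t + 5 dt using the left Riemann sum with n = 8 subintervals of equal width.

570.5

Δt = (8 − 4)/8 = 0.5.
Left endpoints: 4, 4.5, 5, 5.5, 6, 6.5, 7, 7.5.
f(4) = 77, f(4.5) = 92.75, f(5) = 110, f(5.5) = 128.75, f(6) = 149, f(6.5) = 170.75, f(7) = 194, f(7.5) = 218.75.
Sum = Δt · [f(4) + f(4.5) + f(5) + ...].
Sum = 570.5.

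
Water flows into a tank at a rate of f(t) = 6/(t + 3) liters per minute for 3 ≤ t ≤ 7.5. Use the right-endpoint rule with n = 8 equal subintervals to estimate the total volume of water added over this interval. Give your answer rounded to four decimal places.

Δt = (7.5 − 3)/8 = 0.5625.
Right endpoints: 3.5625, 4.125, 4.6875, 5.25, 5.8125, 6.375, 6.9375, 7.5.
f(3.5625) = 32/35, f(4.125) = 16/19, f(4.6875) = 32/41, f(5.25) = 8/11, f(5.8125) = 32/47, f(6.375) = 0.64, f(6.9375) = 32/53, f(7.5) = 4/7.
Sum = Δt · [f(3.5625) + f(4.125) + f(4.6875) + ...].
Sum ≈ 3.2401.

3.2401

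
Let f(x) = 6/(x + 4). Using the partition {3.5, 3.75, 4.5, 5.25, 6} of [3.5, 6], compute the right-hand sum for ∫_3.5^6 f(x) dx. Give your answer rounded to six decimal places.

Subinterval widths: 0.25, 0.75, 0.75, 0.75.
Right endpoints: 3.75, 4.5, 5.25, 6.
f(3.75) = 24/31, f(4.5) = 12/17, f(5.25) = 24/37, f(6) = 0.6.
Sum = Σ Δx_i · f(x_i).
Sum ≈ 1.659447.

1.659447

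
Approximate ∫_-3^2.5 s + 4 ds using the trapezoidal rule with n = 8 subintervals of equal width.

20.625

Δs = (2.5 − (-3))/8 = 0.6875.
f(-3) = 1, f(-2.3125) = 1.6875, f(-1.625) = 2.375, f(-0.9375) = 3.0625, f(-0.25) = 3.75, f(0.4375) = 4.4375, f(1.125) = 5.125, f(1.8125) = 5.8125, f(2.5) = 6.5.
T_8 = (Δs/2)·[f(s_0) + 2f(s_1) + ... + 2f(s_{7}) + f(s_8)].
Sum = 20.625.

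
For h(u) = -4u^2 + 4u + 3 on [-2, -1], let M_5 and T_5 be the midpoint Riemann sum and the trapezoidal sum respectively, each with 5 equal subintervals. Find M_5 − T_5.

0.04

M_5 = -12.32.
T_5 = -12.36.
M_5 − T_5 = 0.04.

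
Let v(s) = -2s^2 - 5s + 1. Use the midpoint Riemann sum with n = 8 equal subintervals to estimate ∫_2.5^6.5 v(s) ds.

-258.5

Δs = (6.5 − 2.5)/8 = 0.5.
Midpoints: 2.75, 3.25, 3.75, 4.25, 4.75, 5.25, 5.75, 6.25.
v(2.75) = -27.875, v(3.25) = -36.375, v(3.75) = -45.875, v(4.25) = -56.375, v(4.75) = -67.875, v(5.25) = -80.375, v(5.75) = -93.875, v(6.25) = -108.375.
Sum = Δs · [v(2.75) + v(3.25) + v(3.75) + ...].
Sum = -258.5.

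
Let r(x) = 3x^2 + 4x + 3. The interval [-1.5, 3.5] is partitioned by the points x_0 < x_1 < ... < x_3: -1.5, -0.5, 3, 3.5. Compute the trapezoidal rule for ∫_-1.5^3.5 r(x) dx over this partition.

103.25

Subinterval widths: 1, 3.5, 0.5.
r(-1.5) = 3.75, r(-0.5) = 1.75, r(3) = 42, r(3.5) = 53.75.
On each subinterval the trapezoid contributes (Δx_i/2)·[r(x_{i-1}) + r(x_i)].
Sum = 103.25.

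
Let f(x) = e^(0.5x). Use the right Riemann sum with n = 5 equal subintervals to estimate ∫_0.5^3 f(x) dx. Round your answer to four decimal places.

7.2280

Δx = (3 − 0.5)/5 = 0.5.
Right endpoints: 1, 1.5, 2, 2.5, 3.
f(1) ≈ 1.6487, f(1.5) ≈ 2.1170, f(2) ≈ 2.7183, f(2.5) ≈ 3.4903, f(3) ≈ 4.4817.
Sum = Δx · [f(1) + f(1.5) + f(2) + f(2.5) + f(3)].
Sum ≈ 7.2280.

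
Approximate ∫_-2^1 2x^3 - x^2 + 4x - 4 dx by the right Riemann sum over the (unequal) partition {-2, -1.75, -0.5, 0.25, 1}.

Subinterval widths: 0.25, 1.25, 0.75, 0.75.
Right endpoints: -1.75, -0.5, 0.25, 1.
f(-1.75) = -24.78125, f(-0.5) = -6.5, f(0.25) = -3.03125, f(1) = 1.
Sum = Σ Δx_i · f(x_i).
Sum = -15.84375.

-15.84375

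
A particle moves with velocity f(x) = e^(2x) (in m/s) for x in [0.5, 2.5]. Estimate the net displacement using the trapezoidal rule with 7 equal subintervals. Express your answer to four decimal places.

Δx = (2.5 − 0.5)/7 = 2/7.
f(0.5) ≈ 2.7183, f(11/14) ≈ 4.8135, f(15/14) ≈ 8.5238, f(19/14) ≈ 15.0938, f(23/14) ≈ 26.7281, f(27/14) ≈ 47.3299, f(31/14) ≈ 83.8116, f(2.5) ≈ 148.4132.
T_7 = (Δx/2)·[f(x_0) + 2f(x_1) + ... + 2f(x_{6}) + f(x_7)].
Sum ≈ 74.8190.

74.8190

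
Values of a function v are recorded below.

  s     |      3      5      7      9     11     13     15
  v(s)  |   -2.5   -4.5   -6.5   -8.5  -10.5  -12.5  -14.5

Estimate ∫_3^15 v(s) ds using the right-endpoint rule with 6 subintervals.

Δs = 2.
Sum = 2·[(-4.5) + (-6.5) + (-8.5) + (-10.5) + (-12.5) + (-14.5)] = -114.

-114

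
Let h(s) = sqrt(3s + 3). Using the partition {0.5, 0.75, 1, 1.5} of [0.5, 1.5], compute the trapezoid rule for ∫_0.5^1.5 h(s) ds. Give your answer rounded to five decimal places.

Subinterval widths: 0.25, 0.25, 0.5.
h(0.5) ≈ 2.12132, h(0.75) ≈ 2.29129, h(1) ≈ 2.44949, h(1.5) ≈ 2.73861.
On each subinterval the trapezoid contributes (Δs_i/2)·[h(s_{i-1}) + h(s_i)].
Sum ≈ 2.44120.

2.44120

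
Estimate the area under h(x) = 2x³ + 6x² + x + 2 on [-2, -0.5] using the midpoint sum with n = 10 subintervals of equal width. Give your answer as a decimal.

8.91046875

Δx = (-0.5 − (-2))/10 = 0.15.
Midpoints: -1.925, -1.775, -1.625, -1.475, -1.325, -1.175, -1.025, -0.875, -0.725, -0.575.
h(-1.925) = 8.04209375, h(-1.775) = 7.94403125, h(-1.625) = 7.63671875, h(-1.475) = 7.16065625, h(-1.325) = 6.55634375, h(-1.175) = 5.86428125, h(-1.025) = 5.12496875, h(-0.875) = 4.37890625, h(-0.725) = 3.66659375, h(-0.575) = 3.02853125.
Sum = Δx · [h(-1.925) + h(-1.775) + h(-1.625) + ...].
Sum = 8.91046875.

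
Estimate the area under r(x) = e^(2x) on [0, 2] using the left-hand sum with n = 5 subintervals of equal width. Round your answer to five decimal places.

Δx = (2 − 0)/5 = 0.4.
Left endpoints: 0, 0.4, 0.8, 1.2, 1.6.
r(0) ≈ 1.00000, r(0.4) ≈ 2.22554, r(0.8) ≈ 4.95303, r(1.2) ≈ 11.02318, r(1.6) ≈ 24.53253.
Sum = Δx · [r(0) + r(0.4) + r(0.8) + r(1.2) + r(1.6)].
Sum ≈ 17.49371.

17.49371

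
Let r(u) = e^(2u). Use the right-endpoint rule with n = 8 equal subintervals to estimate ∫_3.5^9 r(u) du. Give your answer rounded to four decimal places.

Δu = (9 − 3.5)/8 = 0.6875.
Right endpoints: 4.1875, 4.875, 5.5625, 6.25, 6.9375, 7.625, 8.3125, 9.
r(4.1875) ≈ 4337.2683, r(4.875) ≈ 17154.2288, r(5.5625) ≈ 67846.2911, r(6.25) ≈ 268337.2865, r(6.9375) ≈ 1061294.5558, r(7.625) ≈ 4197501.3938, r(8.3125) ≈ 16601440.0572, r(9) ≈ 65659969.1373.
Sum = Δu · [r(4.1875) + r(4.875) + r(5.5625) + ...].
Sum ≈ 60416042.6505.

60416042.6505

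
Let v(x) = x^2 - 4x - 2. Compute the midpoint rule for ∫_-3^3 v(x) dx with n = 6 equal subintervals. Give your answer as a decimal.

Δx = (3 − (-3))/6 = 1.
Midpoints: -2.5, -1.5, -0.5, 0.5, 1.5, 2.5.
v(-2.5) = 14.25, v(-1.5) = 6.25, v(-0.5) = 0.25, v(0.5) = -3.75, v(1.5) = -5.75, v(2.5) = -5.75.
Sum = Δx · [v(-2.5) + v(-1.5) + v(-0.5) + ...].
Sum = 5.5.

5.5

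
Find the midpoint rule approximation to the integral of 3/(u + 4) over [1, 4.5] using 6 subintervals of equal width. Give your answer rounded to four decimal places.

Δu = (4.5 − 1)/6 = 7/12.
Midpoints: 31/24, 1.875, 59/24, 73/24, 3.625, 101/24.
f(31/24) = 72/127, f(1.875) = 24/47, f(59/24) = 72/155, f(73/24) = 72/169, f(3.625) = 24/61, f(101/24) = 72/197.
Sum = Δu · [f(31/24) + f(1.875) + f(59/24) + ...].
Sum ≈ 1.5908.

1.5908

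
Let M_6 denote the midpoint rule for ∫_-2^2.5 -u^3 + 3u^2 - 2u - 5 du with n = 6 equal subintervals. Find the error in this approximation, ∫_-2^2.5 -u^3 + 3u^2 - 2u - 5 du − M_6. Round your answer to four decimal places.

0.4746

Exact integral: ∫_-2^2.5 f(u) du = -6.890625.
M_6 ≈ -7.365234.
Error ≈ -6.890625 − (-7.365234) ≈ 0.4746.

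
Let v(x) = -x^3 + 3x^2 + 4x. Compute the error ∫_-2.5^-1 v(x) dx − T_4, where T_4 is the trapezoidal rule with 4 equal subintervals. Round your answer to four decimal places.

-0.2900

Exact integral: ∫_-2.5^-1 v(x) dx = 13.640625.
T_4 ≈ 13.930664.
Error ≈ 13.640625 − 13.930664 ≈ -0.2900.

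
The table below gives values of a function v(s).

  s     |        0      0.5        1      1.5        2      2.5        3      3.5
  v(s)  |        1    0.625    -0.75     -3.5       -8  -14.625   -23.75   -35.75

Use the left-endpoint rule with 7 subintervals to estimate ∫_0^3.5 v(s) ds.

-24.5

Δs = 0.5.
Sum = 0.5·[1 + 0.625 + (-0.75) + (-3.5) + (-8) + (-14.625) + (-23.75)] = -24.5.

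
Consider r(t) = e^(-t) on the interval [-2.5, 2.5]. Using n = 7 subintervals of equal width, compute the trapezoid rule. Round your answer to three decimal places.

12.611

Δt = (2.5 − (-2.5))/7 = 5/7.
r(-2.5) ≈ 12.182, r(-25/14) ≈ 5.964, r(-15/14) ≈ 2.920, r(-5/14) ≈ 1.429, r(5/14) ≈ 0.700, r(15/14) ≈ 0.343, r(25/14) ≈ 0.168, r(2.5) ≈ 0.082.
T_7 = (Δt/2)·[r(t_0) + 2r(t_1) + ... + 2r(t_{6}) + r(t_7)].
Sum ≈ 12.611.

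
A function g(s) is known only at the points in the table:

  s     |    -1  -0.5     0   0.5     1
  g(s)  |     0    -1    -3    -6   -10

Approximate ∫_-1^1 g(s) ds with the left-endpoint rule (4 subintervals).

Δs = 0.5.
Sum = 0.5·[0 + (-1) + (-3) + (-6)] = -5.

-5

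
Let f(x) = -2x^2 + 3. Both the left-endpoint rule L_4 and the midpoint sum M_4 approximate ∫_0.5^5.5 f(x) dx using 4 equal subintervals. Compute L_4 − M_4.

L_4 = -60.9375.
M_4 = -94.53125.
L_4 − M_4 = 33.59375.

33.59375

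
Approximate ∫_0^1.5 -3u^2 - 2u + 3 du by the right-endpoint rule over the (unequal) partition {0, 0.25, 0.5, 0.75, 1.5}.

-4.21875

Subinterval widths: 0.25, 0.25, 0.25, 0.75.
Right endpoints: 0.25, 0.5, 0.75, 1.5.
f(0.25) = 2.3125, f(0.5) = 1.25, f(0.75) = -0.1875, f(1.5) = -6.75.
Sum = Σ Δu_i · f(u_i).
Sum = -4.21875.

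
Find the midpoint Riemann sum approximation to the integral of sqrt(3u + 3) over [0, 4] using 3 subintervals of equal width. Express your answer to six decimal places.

Δu = (4 − 0)/3 = 4/3.
Midpoints: 2/3, 2, 10/3.
f(2/3) ≈ 2.236068, f(2) ≈ 3.000000, f(10/3) ≈ 3.605551.
Sum = Δu · [f(2/3) + f(2) + f(10/3)].
Sum ≈ 11.788826.

11.788826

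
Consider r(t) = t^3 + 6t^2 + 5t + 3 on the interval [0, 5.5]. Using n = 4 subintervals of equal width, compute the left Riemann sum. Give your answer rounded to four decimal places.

Δt = (5.5 − 0)/4 = 1.375.
Left endpoints: 0, 1.375, 2.75, 4.125.
r(0) = 3, r(1.375) = 12195/512, r(2.75) = 82.921875, r(4.125) = 100305/512.
Sum = Δt · [r(0) + r(1.375) + r(2.75) + r(4.125)].
Sum ≈ 420.2666.

420.2666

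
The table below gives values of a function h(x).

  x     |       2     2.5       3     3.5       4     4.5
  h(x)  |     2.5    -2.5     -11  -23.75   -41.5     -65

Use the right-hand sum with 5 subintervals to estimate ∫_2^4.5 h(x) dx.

Δx = 0.5.
Sum = 0.5·[(-2.5) + (-11) + (-23.75) + (-41.5) + (-65)] = -71.875.

-71.875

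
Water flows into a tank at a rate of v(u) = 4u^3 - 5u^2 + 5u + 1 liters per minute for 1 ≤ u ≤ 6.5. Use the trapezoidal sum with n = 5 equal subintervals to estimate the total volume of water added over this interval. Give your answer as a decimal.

Δu = (6.5 − 1)/5 = 1.1.
v(1) = 5, v(2.1) = 26.494, v(3.2) = 96.872, v(4.3) = 248.078, v(5.4) = 512.056, v(6.5) = 920.75.
T_5 = (Δu/2)·[v(u_0) + 2v(u_1) + ... + 2v(u_{4}) + v(u_5)].
Sum = 1481.0125.

1481.0125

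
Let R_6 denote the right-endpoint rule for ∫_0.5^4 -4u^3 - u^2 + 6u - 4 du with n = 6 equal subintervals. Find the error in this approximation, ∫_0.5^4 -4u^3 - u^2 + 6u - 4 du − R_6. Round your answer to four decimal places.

Exact integral: ∫_0.5^4 f(u) du ≈ -243.979167.
R_6 ≈ -322.526620.
Error ≈ -243.979167 − (-322.526620) ≈ 78.5475.

78.5475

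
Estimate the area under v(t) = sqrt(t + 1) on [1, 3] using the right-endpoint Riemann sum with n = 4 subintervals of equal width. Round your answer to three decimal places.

3.592

Δt = (3 − 1)/4 = 0.5.
Right endpoints: 1.5, 2, 2.5, 3.
v(1.5) ≈ 1.581, v(2) ≈ 1.732, v(2.5) ≈ 1.871, v(3) ≈ 2.000.
Sum = Δt · [v(1.5) + v(2) + v(2.5) + v(3)].
Sum ≈ 3.592.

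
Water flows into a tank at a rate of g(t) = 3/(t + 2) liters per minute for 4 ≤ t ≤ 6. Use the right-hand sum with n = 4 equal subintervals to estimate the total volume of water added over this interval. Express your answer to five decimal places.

0.83255

Δt = (6 − 4)/4 = 0.5.
Right endpoints: 4.5, 5, 5.5, 6.
g(4.5) = 6/13, g(5) = 3/7, g(5.5) = 0.4, g(6) = 0.375.
Sum = Δt · [g(4.5) + g(5) + g(5.5) + g(6)].
Sum ≈ 0.83255.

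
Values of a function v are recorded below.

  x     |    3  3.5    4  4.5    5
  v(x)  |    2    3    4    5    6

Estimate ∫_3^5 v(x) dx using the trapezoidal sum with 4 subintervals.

8

Δx = 0.5.
T_4 = (0.5/2)·[2 + 2·3 + 2·4 + 2·5 + 6] = 8.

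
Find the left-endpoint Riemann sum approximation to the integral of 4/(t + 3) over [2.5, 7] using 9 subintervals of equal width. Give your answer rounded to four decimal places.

2.4751

Δt = (7 − 2.5)/9 = 0.5.
Left endpoints: 2.5, 3, 3.5, 4, 4.5, 5, 5.5, 6, 6.5.
f(2.5) = 8/11, f(3) = 2/3, f(3.5) = 8/13, f(4) = 4/7, f(4.5) = 8/15, f(5) = 0.5, f(5.5) = 8/17, f(6) = 4/9, f(6.5) = 8/19.
Sum = Δt · [f(2.5) + f(3) + f(3.5) + ...].
Sum ≈ 2.4751.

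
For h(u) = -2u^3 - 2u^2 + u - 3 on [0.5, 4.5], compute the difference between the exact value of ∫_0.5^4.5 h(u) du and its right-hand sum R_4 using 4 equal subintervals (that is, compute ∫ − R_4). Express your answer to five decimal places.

120.33333

Exact integral: ∫_0.5^4.5 h(u) du ≈ -267.6666667.
R_4 = -388.
Error ≈ -267.6666667 − (-388) ≈ 120.33333.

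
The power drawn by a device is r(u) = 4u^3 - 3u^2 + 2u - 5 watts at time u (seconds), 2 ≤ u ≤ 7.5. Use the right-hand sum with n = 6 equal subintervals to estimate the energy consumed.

Δu = (7.5 − 2)/6 = 11/12.
Right endpoints: 35/12, 23/6, 4.75, 17/3, 79/12, 7.5.
r(35/12) = 16105/216, r(23/6) = 19861/108, r(4.75) = 365.5, r(17/3) = 17222/27, r(79/12) = 220199/216, r(7.5) = 1528.75.
Sum = Δu · [r(35/12) + r(23/6) + r(4.75) + ...].
Sum = 3492.5.

3492.5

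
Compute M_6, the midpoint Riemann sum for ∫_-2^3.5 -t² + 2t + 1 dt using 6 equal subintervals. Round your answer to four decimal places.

-2.8232

Δt = (3.5 − (-2))/6 = 11/12.
Midpoints: -37/24, -0.625, 7/24, 29/24, 2.125, 73/24.
f(-37/24) = -2569/576, f(-0.625) = -0.640625, f(7/24) = 863/576, f(29/24) = 1127/576, f(2.125) = 0.734375, f(73/24) = -1249/576.
Sum = Δt · [f(-37/24) + f(-0.625) + f(7/24) + ...].
Sum ≈ -2.8232.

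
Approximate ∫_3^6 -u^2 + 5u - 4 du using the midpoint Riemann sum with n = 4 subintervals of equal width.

-7.359375

Δu = (6 − 3)/4 = 0.75.
Midpoints: 3.375, 4.125, 4.875, 5.625.
f(3.375) = 1.484375, f(4.125) = -0.390625, f(4.875) = -3.390625, f(5.625) = -7.515625.
Sum = Δu · [f(3.375) + f(4.125) + f(4.875) + f(5.625)].
Sum = -7.359375.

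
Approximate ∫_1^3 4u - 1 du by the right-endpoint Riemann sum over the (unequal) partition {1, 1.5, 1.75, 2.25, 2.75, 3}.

Subinterval widths: 0.5, 0.25, 0.5, 0.5, 0.25.
Right endpoints: 1.5, 1.75, 2.25, 2.75, 3.
f(1.5) = 5, f(1.75) = 6, f(2.25) = 8, f(2.75) = 10, f(3) = 11.
Sum = Σ Δu_i · f(u_i).
Sum = 15.75.

15.75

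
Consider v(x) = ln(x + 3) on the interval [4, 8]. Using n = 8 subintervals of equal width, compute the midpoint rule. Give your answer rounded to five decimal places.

Δx = (8 − 4)/8 = 0.5.
Midpoints: 4.25, 4.75, 5.25, 5.75, 6.25, 6.75, 7.25, 7.75.
v(4.25) ≈ 1.98100, v(4.75) ≈ 2.04769, v(5.25) ≈ 2.11021, v(5.75) ≈ 2.16905, v(6.25) ≈ 2.22462, v(6.75) ≈ 2.27727, v(7.25) ≈ 2.32728, v(7.75) ≈ 2.37491.
Sum = Δx · [v(4.25) + v(4.75) + v(5.25) + ...].
Sum ≈ 8.75602.

8.75602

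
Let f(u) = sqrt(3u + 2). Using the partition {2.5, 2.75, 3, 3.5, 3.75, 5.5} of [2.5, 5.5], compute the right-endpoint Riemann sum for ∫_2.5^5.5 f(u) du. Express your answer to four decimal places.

11.8344

Subinterval widths: 0.25, 0.25, 0.5, 0.25, 1.75.
Right endpoints: 2.75, 3, 3.5, 3.75, 5.5.
f(2.75) ≈ 3.2016, f(3) ≈ 3.3166, f(3.5) ≈ 3.5355, f(3.75) ≈ 3.6401, f(5.5) ≈ 4.3012.
Sum = Σ Δu_i · f(u_i).
Sum ≈ 11.8344.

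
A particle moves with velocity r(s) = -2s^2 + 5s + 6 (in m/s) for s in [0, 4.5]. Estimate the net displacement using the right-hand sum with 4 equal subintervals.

4.8515625

Δs = (4.5 − 0)/4 = 1.125.
Right endpoints: 1.125, 2.25, 3.375, 4.5.
r(1.125) = 9.09375, r(2.25) = 7.125, r(3.375) = 0.09375, r(4.5) = -12.
Sum = Δs · [r(1.125) + r(2.25) + r(3.375) + r(4.5)].
Sum = 4.8515625.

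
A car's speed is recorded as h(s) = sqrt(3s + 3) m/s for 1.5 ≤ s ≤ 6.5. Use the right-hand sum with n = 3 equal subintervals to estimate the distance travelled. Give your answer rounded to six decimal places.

20.770418

Δs = (6.5 − 1.5)/3 = 5/3.
Right endpoints: 19/6, 29/6, 6.5.
h(19/6) ≈ 3.535534, h(29/6) ≈ 4.183300, h(6.5) ≈ 4.743416.
Sum = Δs · [h(19/6) + h(29/6) + h(6.5)].
Sum ≈ 20.770418.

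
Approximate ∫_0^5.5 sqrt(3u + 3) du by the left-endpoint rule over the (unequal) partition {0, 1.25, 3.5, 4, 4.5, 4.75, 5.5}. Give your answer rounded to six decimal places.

Subinterval widths: 1.25, 2.25, 0.5, 0.5, 0.25, 0.75.
Left endpoints: 0, 1.25, 3.5, 4, 4.5, 4.75.
f(0) ≈ 1.732051, f(1.25) ≈ 2.598076, f(3.5) ≈ 3.674235, f(4) ≈ 3.872983, f(4.5) ≈ 4.062019, f(4.75) ≈ 4.153312.
Sum = Σ Δu_i · f(u_i).
Sum ≈ 15.914833.

15.914833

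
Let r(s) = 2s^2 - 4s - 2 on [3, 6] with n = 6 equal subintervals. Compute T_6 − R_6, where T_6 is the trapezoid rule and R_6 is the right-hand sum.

-10.5

T_6 = 66.25.
R_6 = 76.75.
T_6 − R_6 = -10.5.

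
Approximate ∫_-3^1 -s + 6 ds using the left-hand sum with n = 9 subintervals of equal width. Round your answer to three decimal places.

28.889

Δs = (1 − (-3))/9 = 4/9.
Left endpoints: -3, -23/9, -19/9, -5/3, -11/9, -7/9, -1/3, 1/9, 5/9.
f(-3) = 9, f(-23/9) = 77/9, f(-19/9) = 73/9, f(-5/3) = 23/3, f(-11/9) = 65/9, f(-7/9) = 61/9, f(-1/3) = 19/3, f(1/9) = 53/9, f(5/9) = 49/9.
Sum = Δs · [f(-3) + f(-23/9) + f(-19/9) + ...].
Sum ≈ 28.889.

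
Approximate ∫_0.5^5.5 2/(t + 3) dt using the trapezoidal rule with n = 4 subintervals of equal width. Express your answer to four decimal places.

1.7920

Δt = (5.5 − 0.5)/4 = 1.25.
f(0.5) = 4/7, f(1.75) = 8/19, f(3) = 1/3, f(4.25) = 8/29, f(5.5) = 4/17.
T_4 = (Δt/2)·[f(t_0) + 2f(t_1) + 2f(t_2) + 2f(t_3) + f(t_4)].
Sum ≈ 1.7920.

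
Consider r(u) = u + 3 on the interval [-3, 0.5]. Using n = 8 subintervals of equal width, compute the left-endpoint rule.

Δu = (0.5 − (-3))/8 = 0.4375.
Left endpoints: -3, -2.5625, -2.125, -1.6875, -1.25, -0.8125, -0.375, 0.0625.
r(-3) = 0, r(-2.5625) = 0.4375, r(-2.125) = 0.875, r(-1.6875) = 1.3125, r(-1.25) = 1.75, r(-0.8125) = 2.1875, r(-0.375) = 2.625, r(0.0625) = 3.0625.
Sum = Δu · [r(-3) + r(-2.5625) + r(-2.125) + ...].
Sum = 5.359375.

5.359375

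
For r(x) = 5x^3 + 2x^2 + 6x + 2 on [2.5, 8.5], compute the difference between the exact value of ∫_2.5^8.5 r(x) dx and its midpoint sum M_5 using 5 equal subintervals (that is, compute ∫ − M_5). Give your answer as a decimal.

Exact integral: ∫_2.5^8.5 r(x) dx = 7085.25.
M_5 = 7024.41.
Error = 7085.25 − 7024.41 = 60.84.

60.84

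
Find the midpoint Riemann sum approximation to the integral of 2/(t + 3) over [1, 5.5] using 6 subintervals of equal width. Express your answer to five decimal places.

1.50528

Δt = (5.5 − 1)/6 = 0.75.
Midpoints: 1.375, 2.125, 2.875, 3.625, 4.375, 5.125.
f(1.375) = 16/35, f(2.125) = 16/41, f(2.875) = 16/47, f(3.625) = 16/53, f(4.375) = 16/59, f(5.125) = 16/65.
Sum = Δt · [f(1.375) + f(2.125) + f(2.875) + ...].
Sum ≈ 1.50528.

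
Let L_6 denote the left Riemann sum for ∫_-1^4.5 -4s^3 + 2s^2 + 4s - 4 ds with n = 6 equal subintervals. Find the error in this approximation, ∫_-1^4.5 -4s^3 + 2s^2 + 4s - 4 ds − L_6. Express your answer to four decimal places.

-126.5318

Exact integral: ∫_-1^4.5 f(s) ds ≈ -331.145833.
L_6 ≈ -204.614005.
Error ≈ -331.145833 − (-204.614005) ≈ -126.5318.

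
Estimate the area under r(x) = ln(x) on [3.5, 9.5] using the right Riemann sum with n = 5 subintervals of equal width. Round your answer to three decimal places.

11.580

Δx = (9.5 − 3.5)/5 = 1.2.
Right endpoints: 4.7, 5.9, 7.1, 8.3, 9.5.
r(4.7) ≈ 1.548, r(5.9) ≈ 1.775, r(7.1) ≈ 1.960, r(8.3) ≈ 2.116, r(9.5) ≈ 2.251.
Sum = Δx · [r(4.7) + r(5.9) + r(7.1) + r(8.3) + r(9.5)].
Sum ≈ 11.580.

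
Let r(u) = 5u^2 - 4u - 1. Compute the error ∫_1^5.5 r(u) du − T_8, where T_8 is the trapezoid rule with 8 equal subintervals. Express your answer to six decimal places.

-1.186523

Exact integral: ∫_1^5.5 r(u) du = 212.625.
T_8 ≈ 213.81152344.
Error ≈ 212.625 − 213.81152344 ≈ -1.186523.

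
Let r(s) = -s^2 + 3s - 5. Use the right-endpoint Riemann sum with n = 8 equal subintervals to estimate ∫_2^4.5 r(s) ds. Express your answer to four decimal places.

-17.2412

Δs = (4.5 − 2)/8 = 0.3125.
Right endpoints: 2.3125, 2.625, 2.9375, 3.25, 3.5625, 3.875, 4.1875, 4.5.
r(2.3125) = -3.41015625, r(2.625) = -4.015625, r(2.9375) = -4.81640625, r(3.25) = -5.8125, r(3.5625) = -7.00390625, r(3.875) = -8.390625, r(4.1875) = -9.97265625, r(4.5) = -11.75.
Sum = Δs · [r(2.3125) + r(2.625) + r(2.9375) + ...].
Sum ≈ -17.2412.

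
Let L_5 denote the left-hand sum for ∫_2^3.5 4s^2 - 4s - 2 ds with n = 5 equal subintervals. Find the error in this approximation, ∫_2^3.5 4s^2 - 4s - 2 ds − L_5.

3.96

Exact integral: ∫_2^3.5 f(s) ds = 27.
L_5 = 23.04.
Error = 27 − 23.04 = 3.96.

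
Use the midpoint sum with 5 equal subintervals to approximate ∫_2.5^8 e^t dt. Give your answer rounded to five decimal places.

2824.21861

Δt = (8 − 2.5)/5 = 1.1.
Midpoints: 3.05, 4.15, 5.25, 6.35, 7.45.
f(3.05) ≈ 21.11534, f(4.15) ≈ 63.43400, f(5.25) ≈ 190.56627, f(6.35) ≈ 572.49271, f(7.45) ≈ 1719.86315.
Sum = Δt · [f(3.05) + f(4.15) + f(5.25) + f(6.35) + f(7.45)].
Sum ≈ 2824.21861.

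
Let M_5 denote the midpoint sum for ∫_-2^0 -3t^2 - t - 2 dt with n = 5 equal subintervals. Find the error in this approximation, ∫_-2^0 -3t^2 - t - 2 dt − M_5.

Exact integral: ∫_-2^0 f(t) dt = -10.
M_5 = -9.92.
Error = -10 − (-9.92) = -0.08.

-0.08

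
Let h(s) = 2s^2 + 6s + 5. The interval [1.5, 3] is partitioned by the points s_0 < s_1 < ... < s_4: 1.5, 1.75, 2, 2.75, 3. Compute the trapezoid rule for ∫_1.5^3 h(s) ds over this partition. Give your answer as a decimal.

Subinterval widths: 0.25, 0.25, 0.75, 0.25.
h(1.5) = 18.5, h(1.75) = 21.625, h(2) = 25, h(2.75) = 36.625, h(3) = 41.
On each subinterval the trapezoid contributes (Δs_i/2)·[h(s_{i-1}) + h(s_i)].
Sum = 43.65625.

43.65625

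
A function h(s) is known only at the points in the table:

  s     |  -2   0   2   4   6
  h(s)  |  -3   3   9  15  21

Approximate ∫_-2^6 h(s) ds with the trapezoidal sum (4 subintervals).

72

Δs = 2.
T_4 = (2/2)·[(-3) + 2·3 + 2·9 + 2·15 + 21] = 72.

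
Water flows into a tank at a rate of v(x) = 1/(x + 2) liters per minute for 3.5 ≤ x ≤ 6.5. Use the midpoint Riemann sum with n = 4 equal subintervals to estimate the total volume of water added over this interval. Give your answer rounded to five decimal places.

0.43487

Δx = (6.5 − 3.5)/4 = 0.75.
Midpoints: 3.875, 4.625, 5.375, 6.125.
v(3.875) = 8/47, v(4.625) = 8/53, v(5.375) = 8/59, v(6.125) = 8/65.
Sum = Δx · [v(3.875) + v(4.625) + v(5.375) + v(6.125)].
Sum ≈ 0.43487.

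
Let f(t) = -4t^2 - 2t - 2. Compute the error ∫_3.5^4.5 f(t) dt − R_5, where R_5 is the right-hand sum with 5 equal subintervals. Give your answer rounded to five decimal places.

Exact integral: ∫_3.5^4.5 f(t) dt ≈ -74.3333333.
R_5 = -77.76.
Error ≈ -74.3333333 − (-77.76) ≈ 3.42667.

3.42667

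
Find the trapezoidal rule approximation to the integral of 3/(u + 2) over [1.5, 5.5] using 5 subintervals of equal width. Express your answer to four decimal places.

Δu = (5.5 − 1.5)/5 = 0.8.
f(1.5) = 6/7, f(2.3) = 30/43, f(3.1) = 10/17, f(3.9) = 30/59, f(4.7) = 30/67, f(5.5) = 0.4.
T_5 = (Δu/2)·[f(u_0) + 2f(u_1) + ... + 2f(u_{4}) + f(u_5)].
Sum ≈ 2.2966.

2.2966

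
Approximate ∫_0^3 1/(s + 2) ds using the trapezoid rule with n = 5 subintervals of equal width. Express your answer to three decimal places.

Δs = (3 − 0)/5 = 0.6.
f(0) = 0.5, f(0.6) = 5/13, f(1.2) = 0.3125, f(1.8) = 5/19, f(2.4) = 5/22, f(3) = 0.2.
T_5 = (Δs/2)·[f(s_0) + 2f(s_1) + ... + 2f(s_{4}) + f(s_5)].
Sum ≈ 0.923.

0.923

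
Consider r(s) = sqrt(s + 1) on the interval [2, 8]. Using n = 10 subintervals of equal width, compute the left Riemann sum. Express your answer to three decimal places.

Δs = (8 − 2)/10 = 0.6.
Left endpoints: 2, 2.6, 3.2, 3.8, 4.4, 5, 5.6, 6.2, 6.8, 7.4.
r(2) ≈ 1.732, r(2.6) ≈ 1.897, r(3.2) ≈ 2.049, r(3.8) ≈ 2.191, r(4.4) ≈ 2.324, r(5) ≈ 2.449, r(5.6) ≈ 2.569, r(6.2) ≈ 2.683, r(6.8) ≈ 2.793, r(7.4) ≈ 2.898.
Sum = Δs · [r(2) + r(2.6) + r(3.2) + ...].
Sum ≈ 14.152.

14.152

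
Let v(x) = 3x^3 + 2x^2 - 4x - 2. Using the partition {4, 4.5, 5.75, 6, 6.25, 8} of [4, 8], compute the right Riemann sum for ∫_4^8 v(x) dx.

Subinterval widths: 0.5, 1.25, 0.25, 0.25, 1.75.
Right endpoints: 4.5, 5.75, 6, 6.25, 8.
v(4.5) = 293.875, v(5.75) = 611.453125, v(6) = 694, v(6.25) = 783.546875, v(8) = 1630.
Sum = Σ Δx_i · v(x_i).
Sum = 4133.140625.

4133.140625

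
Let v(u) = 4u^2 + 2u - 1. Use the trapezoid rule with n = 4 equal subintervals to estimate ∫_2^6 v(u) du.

308

Δu = (6 − 2)/4 = 1.
v(2) = 19, v(3) = 41, v(4) = 71, v(5) = 109, v(6) = 155.
T_4 = (Δu/2)·[v(u_0) + 2v(u_1) + 2v(u_2) + 2v(u_3) + v(u_4)].
Sum = 308.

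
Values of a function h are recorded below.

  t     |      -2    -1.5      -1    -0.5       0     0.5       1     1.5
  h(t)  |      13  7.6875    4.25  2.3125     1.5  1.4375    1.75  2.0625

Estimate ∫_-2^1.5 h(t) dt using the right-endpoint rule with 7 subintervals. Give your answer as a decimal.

10.5

Δt = 0.5.
Sum = 0.5·[7.6875 + 4.25 + 2.3125 + 1.5 + 1.4375 + 1.75 + 2.0625] = 10.5.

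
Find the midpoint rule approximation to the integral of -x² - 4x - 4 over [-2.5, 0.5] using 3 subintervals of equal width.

-5

Δx = (0.5 − (-2.5))/3 = 1.
Midpoints: -2, -1, 0.
f(-2) = 0, f(-1) = -1, f(0) = -4.
Sum = Δx · [f(-2) + f(-1) + f(0)].
Sum = -5.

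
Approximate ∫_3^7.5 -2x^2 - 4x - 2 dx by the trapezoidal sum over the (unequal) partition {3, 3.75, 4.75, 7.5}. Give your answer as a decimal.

-374.15625

Subinterval widths: 0.75, 1, 2.75.
f(3) = -32, f(3.75) = -45.125, f(4.75) = -66.125, f(7.5) = -144.5.
On each subinterval the trapezoid contributes (Δx_i/2)·[f(x_{i-1}) + f(x_i)].
Sum = -374.15625.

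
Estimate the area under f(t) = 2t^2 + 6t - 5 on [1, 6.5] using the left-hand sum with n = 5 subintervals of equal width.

Δt = (6.5 − 1)/5 = 1.1.
Left endpoints: 1, 2.1, 3.2, 4.3, 5.4.
f(1) = 3, f(2.1) = 16.42, f(3.2) = 34.68, f(4.3) = 57.78, f(5.4) = 85.72.
Sum = Δt · [f(1) + f(2.1) + f(3.2) + f(4.3) + f(5.4)].
Sum = 217.36.

217.36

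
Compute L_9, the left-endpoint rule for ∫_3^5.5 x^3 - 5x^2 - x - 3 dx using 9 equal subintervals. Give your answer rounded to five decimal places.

-45.90535

Δx = (5.5 − 3)/9 = 5/18.
Left endpoints: 3, 59/18, 32/9, 23/6, 37/9, 79/18, 14/3, 89/18, 47/9.
f(3) = -24, f(59/18) = -144523/5832, f(32/9) = -18091/729, f(23/6) = -5179/216, f(37/9) = -16136/729, f(79/18) = -111743/5832, f(14/3) = -403/27, f(89/18) = -54253/5832, f(47/9) = -1576/729.
Sum = Δx · [f(3) + f(59/18) + f(32/9) + ...].
Sum ≈ -45.90535.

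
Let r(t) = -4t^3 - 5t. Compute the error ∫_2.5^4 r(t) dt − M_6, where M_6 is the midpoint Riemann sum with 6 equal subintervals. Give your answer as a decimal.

Exact integral: ∫_2.5^4 r(t) dt = -241.3125.
M_6 = -241.0078125.
Error = -241.3125 − (-241.0078125) = -0.3046875.

-0.3046875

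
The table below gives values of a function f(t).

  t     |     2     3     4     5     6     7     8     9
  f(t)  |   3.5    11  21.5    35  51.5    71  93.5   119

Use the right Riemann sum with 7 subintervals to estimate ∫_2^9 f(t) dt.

402.5

Δt = 1.
Sum = 1·[11 + 21.5 + 35 + 51.5 + 71 + 93.5 + 119] = 402.5.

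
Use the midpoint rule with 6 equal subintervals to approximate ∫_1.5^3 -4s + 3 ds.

Δs = (3 − 1.5)/6 = 0.25.
Midpoints: 1.625, 1.875, 2.125, 2.375, 2.625, 2.875.
f(1.625) = -3.5, f(1.875) = -4.5, f(2.125) = -5.5, f(2.375) = -6.5, f(2.625) = -7.5, f(2.875) = -8.5.
Sum = Δs · [f(1.625) + f(1.875) + f(2.125) + ...].
Sum = -9.

-9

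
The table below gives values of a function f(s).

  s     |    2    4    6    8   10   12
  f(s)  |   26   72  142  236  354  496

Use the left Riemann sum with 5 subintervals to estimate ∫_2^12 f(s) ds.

1660

Δs = 2.
Sum = 2·[26 + 72 + 142 + 236 + 354] = 1660.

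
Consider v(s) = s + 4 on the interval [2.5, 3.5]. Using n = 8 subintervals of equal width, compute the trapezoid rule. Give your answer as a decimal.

7

Δs = (3.5 − 2.5)/8 = 0.125.
v(2.5) = 6.5, v(2.625) = 6.625, v(2.75) = 6.75, v(2.875) = 6.875, v(3) = 7, v(3.125) = 7.125, v(3.25) = 7.25, v(3.375) = 7.375, v(3.5) = 7.5.
T_8 = (Δs/2)·[v(s_0) + 2v(s_1) + ... + 2v(s_{7}) + v(s_8)].
Sum = 7.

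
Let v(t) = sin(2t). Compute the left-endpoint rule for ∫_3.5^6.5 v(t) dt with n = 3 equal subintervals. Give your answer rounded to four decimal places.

Δt = (6.5 − 3.5)/3 = 1.
Left endpoints: 3.5, 4.5, 5.5.
v(3.5) ≈ 0.6570, v(4.5) ≈ 0.4121, v(5.5) ≈ -1.0000.
Sum = Δt · [v(3.5) + v(4.5) + v(5.5)].
Sum ≈ 0.0691.

0.0691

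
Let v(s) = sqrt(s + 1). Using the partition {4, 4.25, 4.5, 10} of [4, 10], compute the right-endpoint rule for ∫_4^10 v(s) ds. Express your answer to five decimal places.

19.40056

Subinterval widths: 0.25, 0.25, 5.5.
Right endpoints: 4.25, 4.5, 10.
v(4.25) ≈ 2.29129, v(4.5) ≈ 2.34521, v(10) ≈ 3.31662.
Sum = Σ Δs_i · v(s_i).
Sum ≈ 19.40056.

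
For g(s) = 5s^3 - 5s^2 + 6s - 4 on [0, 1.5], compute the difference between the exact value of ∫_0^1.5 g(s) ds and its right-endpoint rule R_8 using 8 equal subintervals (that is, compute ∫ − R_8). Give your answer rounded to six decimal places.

Exact integral: ∫_0^1.5 g(s) ds = 1.453125.
R_8 ≈ 2.87915039.
Error ≈ 1.453125 − 2.87915039 ≈ -1.426025.

-1.426025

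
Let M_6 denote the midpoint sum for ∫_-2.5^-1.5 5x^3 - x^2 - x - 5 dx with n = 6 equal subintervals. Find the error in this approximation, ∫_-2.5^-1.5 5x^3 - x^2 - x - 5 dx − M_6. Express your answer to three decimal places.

Exact integral: ∫_-2.5^-1.5 f(x) dx ≈ -49.58333.
M_6 ≈ -49.51157.
Error ≈ -49.58333 − (-49.51157) ≈ -0.072.

-0.072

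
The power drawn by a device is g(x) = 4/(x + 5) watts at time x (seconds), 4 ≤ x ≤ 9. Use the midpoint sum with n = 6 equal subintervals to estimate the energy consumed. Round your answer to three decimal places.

1.766

Δx = (9 − 4)/6 = 5/6.
Midpoints: 53/12, 5.25, 73/12, 83/12, 7.75, 103/12.
g(53/12) = 48/113, g(5.25) = 16/41, g(73/12) = 48/133, g(83/12) = 48/143, g(7.75) = 16/51, g(103/12) = 48/163.
Sum = Δx · [g(53/12) + g(5.25) + g(73/12) + ...].
Sum ≈ 1.766.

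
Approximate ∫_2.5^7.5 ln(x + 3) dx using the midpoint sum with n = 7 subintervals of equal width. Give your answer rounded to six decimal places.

10.315163

Δx = (7.5 − 2.5)/7 = 5/7.
Midpoints: 20/7, 25/7, 30/7, 5, 40/7, 45/7, 50/7.
f(20/7) ≈ 1.767662, f(25/7) ≈ 1.882731, f(30/7) ≈ 1.985915, f(5) ≈ 2.079442, f(40/7) ≈ 2.164964, f(45/7) ≈ 2.243745, f(50/7) ≈ 2.316770.
Sum = Δx · [f(20/7) + f(25/7) + f(30/7) + ...].
Sum ≈ 10.315163.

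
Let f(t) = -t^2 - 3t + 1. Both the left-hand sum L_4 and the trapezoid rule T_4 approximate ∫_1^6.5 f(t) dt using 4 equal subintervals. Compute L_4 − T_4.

39.703125

L_4 = -109.61328125.
T_4 = -149.31640625.
L_4 − T_4 = 39.703125.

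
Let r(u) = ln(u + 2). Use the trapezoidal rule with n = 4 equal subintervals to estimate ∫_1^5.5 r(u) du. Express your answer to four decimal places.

Δu = (5.5 − 1)/4 = 1.125.
r(1) ≈ 1.0986, r(2.125) ≈ 1.4171, r(3.25) ≈ 1.6582, r(4.375) ≈ 1.8524, r(5.5) ≈ 2.0149.
T_4 = (Δu/2)·[r(u_0) + 2r(u_1) + 2r(u_2) + 2r(u_3) + r(u_4)].
Sum ≈ 7.2950.

7.2950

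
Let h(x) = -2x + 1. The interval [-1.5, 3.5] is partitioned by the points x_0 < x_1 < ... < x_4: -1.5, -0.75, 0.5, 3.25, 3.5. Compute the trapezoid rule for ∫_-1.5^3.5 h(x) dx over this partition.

-5

Subinterval widths: 0.75, 1.25, 2.75, 0.25.
h(-1.5) = 4, h(-0.75) = 2.5, h(0.5) = 0, h(3.25) = -5.5, h(3.5) = -6.
On each subinterval the trapezoid contributes (Δx_i/2)·[h(x_{i-1}) + h(x_i)].
Sum = -5.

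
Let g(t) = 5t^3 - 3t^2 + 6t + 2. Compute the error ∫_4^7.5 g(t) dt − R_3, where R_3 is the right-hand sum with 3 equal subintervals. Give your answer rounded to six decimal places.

-1051.713542

Exact integral: ∫_4^7.5 g(t) dt = 3404.953125.
R_3 ≈ 4456.66666667.
Error ≈ 3404.953125 − 4456.66666667 ≈ -1051.713542.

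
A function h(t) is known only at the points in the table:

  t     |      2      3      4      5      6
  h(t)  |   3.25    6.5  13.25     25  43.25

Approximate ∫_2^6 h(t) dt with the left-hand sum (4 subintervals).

48

Δt = 1.
Sum = 1·[3.25 + 6.5 + 13.25 + 25] = 48.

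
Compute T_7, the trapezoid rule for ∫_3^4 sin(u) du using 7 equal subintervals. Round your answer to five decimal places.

-0.33578

Δu = (4 − 3)/7 = 1/7.
f(3) ≈ 0.14112, f(22/7) ≈ -0.00126, f(23/7) ≈ -0.14362, f(24/7) ≈ -0.28306, f(25/7) ≈ -0.41672, f(26/7) ≈ -0.54190, f(27/7) ≈ -0.65603, f(4) ≈ -0.75680.
T_7 = (Δu/2)·[f(u_0) + 2f(u_1) + ... + 2f(u_{6}) + f(u_7)].
Sum ≈ -0.33578.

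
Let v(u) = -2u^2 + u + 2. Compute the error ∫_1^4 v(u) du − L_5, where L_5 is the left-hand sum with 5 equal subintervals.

Exact integral: ∫_1^4 v(u) du = -28.5.
L_5 = -20.76.
Error = -28.5 − (-20.76) = -7.74.

-7.74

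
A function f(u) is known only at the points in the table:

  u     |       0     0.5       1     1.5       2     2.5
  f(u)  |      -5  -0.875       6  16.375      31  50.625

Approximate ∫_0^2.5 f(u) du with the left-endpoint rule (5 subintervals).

23.75

Δu = 0.5.
Sum = 0.5·[(-5) + (-0.875) + 6 + 16.375 + 31] = 23.75.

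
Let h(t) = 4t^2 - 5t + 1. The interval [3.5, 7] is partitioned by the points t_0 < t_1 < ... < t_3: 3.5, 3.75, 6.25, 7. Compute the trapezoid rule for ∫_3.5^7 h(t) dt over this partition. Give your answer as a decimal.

Subinterval widths: 0.25, 2.5, 0.75.
h(3.5) = 32.5, h(3.75) = 38.5, h(6.25) = 126, h(7) = 162.
On each subinterval the trapezoid contributes (Δt_i/2)·[h(t_{i-1}) + h(t_i)].
Sum = 322.5.

322.5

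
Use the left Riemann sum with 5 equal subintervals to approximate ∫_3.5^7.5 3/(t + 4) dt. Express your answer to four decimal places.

1.3396

Δt = (7.5 − 3.5)/5 = 0.8.
Left endpoints: 3.5, 4.3, 5.1, 5.9, 6.7.
f(3.5) = 0.4, f(4.3) = 30/83, f(5.1) = 30/91, f(5.9) = 10/33, f(6.7) = 30/107.
Sum = Δt · [f(3.5) + f(4.3) + f(5.1) + f(5.9) + f(6.7)].
Sum ≈ 1.3396.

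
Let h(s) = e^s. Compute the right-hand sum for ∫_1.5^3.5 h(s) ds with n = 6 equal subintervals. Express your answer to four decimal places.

Δs = (3.5 − 1.5)/6 = 1/3.
Right endpoints: 11/6, 13/6, 2.5, 17/6, 19/6, 3.5.
h(11/6) ≈ 6.2547, h(13/6) ≈ 8.7291, h(2.5) ≈ 12.1825, h(17/6) ≈ 17.0020, h(19/6) ≈ 23.7283, h(3.5) ≈ 33.1155.
Sum = Δs · [h(11/6) + h(13/6) + h(2.5) + ...].
Sum ≈ 33.6707.

33.6707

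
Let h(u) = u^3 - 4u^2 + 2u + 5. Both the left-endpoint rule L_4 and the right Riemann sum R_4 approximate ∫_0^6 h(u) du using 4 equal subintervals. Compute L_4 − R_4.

L_4 = 50.25.
R_4 = 176.25.
L_4 − R_4 = -126.

-126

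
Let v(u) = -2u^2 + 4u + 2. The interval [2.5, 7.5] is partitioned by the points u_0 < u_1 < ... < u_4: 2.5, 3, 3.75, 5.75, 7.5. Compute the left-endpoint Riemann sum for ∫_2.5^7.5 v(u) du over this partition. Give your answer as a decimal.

Subinterval widths: 0.5, 0.75, 2, 1.75.
Left endpoints: 2.5, 3, 3.75, 5.75.
v(2.5) = -0.5, v(3) = -4, v(3.75) = -11.125, v(5.75) = -41.125.
Sum = Σ Δu_i · v(u_i).
Sum = -97.46875.

-97.46875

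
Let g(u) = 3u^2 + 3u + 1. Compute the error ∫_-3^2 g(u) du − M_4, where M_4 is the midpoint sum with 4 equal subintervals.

Exact integral: ∫_-3^2 g(u) du = 32.5.
M_4 = 30.546875.
Error = 32.5 − 30.546875 = 1.953125.

1.953125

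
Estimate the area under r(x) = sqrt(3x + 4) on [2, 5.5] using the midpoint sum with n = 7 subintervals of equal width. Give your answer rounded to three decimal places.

13.600

Δx = (5.5 − 2)/7 = 0.5.
Midpoints: 2.25, 2.75, 3.25, 3.75, 4.25, 4.75, 5.25.
r(2.25) ≈ 3.279, r(2.75) ≈ 3.500, r(3.25) ≈ 3.708, r(3.75) ≈ 3.905, r(4.25) ≈ 4.093, r(4.75) ≈ 4.272, r(5.25) ≈ 4.444.
Sum = Δx · [r(2.25) + r(2.75) + r(3.25) + ...].
Sum ≈ 13.600.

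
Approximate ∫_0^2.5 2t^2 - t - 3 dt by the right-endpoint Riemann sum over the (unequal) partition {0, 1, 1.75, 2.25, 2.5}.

Subinterval widths: 1, 0.75, 0.5, 0.25.
Right endpoints: 1, 1.75, 2.25, 2.5.
f(1) = -2, f(1.75) = 1.375, f(2.25) = 4.875, f(2.5) = 7.
Sum = Σ Δt_i · f(t_i).
Sum = 3.21875.

3.21875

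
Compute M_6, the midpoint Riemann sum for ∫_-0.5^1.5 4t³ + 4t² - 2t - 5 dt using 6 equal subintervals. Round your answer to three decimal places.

Δt = (1.5 − (-0.5))/6 = 1/3.
Midpoints: -1/3, 0, 1/3, 2/3, 1, 4/3.
f(-1/3) = -109/27, f(0) = -5, f(1/3) = -137/27, f(2/3) = -91/27, f(1) = 1, f(4/3) = 241/27.
Sum = Δt · [f(-1/3) + f(0) + f(1/3) + ...].
Sum ≈ -2.519.

-2.519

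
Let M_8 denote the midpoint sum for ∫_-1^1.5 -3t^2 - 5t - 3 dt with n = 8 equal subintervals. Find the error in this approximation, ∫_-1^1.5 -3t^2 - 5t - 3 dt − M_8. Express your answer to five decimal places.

Exact integral: ∫_-1^1.5 f(t) dt = -15.
M_8 ≈ -14.9389648.
Error ≈ -15 − (-14.9389648) ≈ -0.06104.

-0.06104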